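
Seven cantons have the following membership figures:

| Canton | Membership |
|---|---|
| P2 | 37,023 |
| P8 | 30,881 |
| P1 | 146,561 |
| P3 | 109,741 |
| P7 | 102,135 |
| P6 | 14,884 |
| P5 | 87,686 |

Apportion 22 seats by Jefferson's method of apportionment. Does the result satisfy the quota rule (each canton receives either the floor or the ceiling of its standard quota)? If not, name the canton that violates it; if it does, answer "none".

Standard quotas: P2 1.540, P8 1.284, P1 6.096, P3 4.565, P7 4.248, P6 0.619, P5 3.647.
Jefferson allocation: P2 1, P8 1, P1 7, P3 5, P7 4, P6 0, P5 4.
Every allocation lies between the lower and upper quota.

none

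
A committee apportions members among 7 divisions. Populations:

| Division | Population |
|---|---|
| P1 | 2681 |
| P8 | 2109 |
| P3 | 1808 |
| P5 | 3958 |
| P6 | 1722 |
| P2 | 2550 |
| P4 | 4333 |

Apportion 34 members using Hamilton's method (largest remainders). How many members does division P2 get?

Standard divisor: 19161 ÷ 34 ≈ 563.559.
Standard quotas: P1 4.757, P8 3.742, P3 3.208, P5 7.023, P6 3.056, P2 4.525, P4 7.689.
Lower quotas: P1 4, P8 3, P3 3, P5 7, P6 3, P2 4, P4 7 (sum 31, leaving 3 seats).
Remainders in descending order: P1 0.757, P8 0.742, P4 0.689, P2 0.525, P3 0.208, P6 0.056, P5 0.023.
The surplus seats go to P1, P8, P4.
P2 receives 4.

4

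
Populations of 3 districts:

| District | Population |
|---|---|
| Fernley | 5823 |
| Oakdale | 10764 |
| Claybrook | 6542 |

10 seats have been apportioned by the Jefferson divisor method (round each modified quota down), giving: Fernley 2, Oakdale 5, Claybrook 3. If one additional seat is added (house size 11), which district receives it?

Priority for the next seat is population ÷ (current seats + 1).
Priorities: Fernley 1941.000, Oakdale 1794.000, Claybrook 1635.500.
Highest priority: Fernley.

Fernley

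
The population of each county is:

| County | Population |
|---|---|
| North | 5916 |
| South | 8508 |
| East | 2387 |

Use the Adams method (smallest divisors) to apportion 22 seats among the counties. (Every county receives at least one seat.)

Standard divisor 16811/22 ≈ 764.136; standard quotas: North 7.742, South 11.134, East 3.124.
Rounding up gives 8, 12, 4 = 24 seats, so the divisor must be adjusted.
With modified divisor 820: modified quotas North 7.215, South 10.376, East 2.911.
Rounding up: North 8, South 11, East 3 (total 22).

North=8, South=11, East=3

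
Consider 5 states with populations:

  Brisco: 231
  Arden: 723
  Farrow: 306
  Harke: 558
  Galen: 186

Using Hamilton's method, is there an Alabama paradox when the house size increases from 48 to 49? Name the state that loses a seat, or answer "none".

Galen

At 48 seats: Brisco 6, Arden 17, Farrow 7, Harke 13, Galen 5.
At 49 seats: Brisco 6, Arden 18, Farrow 7, Harke 14, Galen 4.
Galen drops from 5 to 4.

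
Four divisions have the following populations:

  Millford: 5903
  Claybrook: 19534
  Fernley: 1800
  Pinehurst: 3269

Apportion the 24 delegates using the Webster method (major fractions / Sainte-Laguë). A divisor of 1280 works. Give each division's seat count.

With modified divisor 1280: modified quotas Millford 4.612, Claybrook 15.261, Fernley 1.406, Pinehurst 2.554.
Rounding to the nearest integer: Millford 5, Claybrook 15, Fernley 1, Pinehurst 3 (total 24).

Millford=5; Claybrook=15; Fernley=1; Pinehurst=3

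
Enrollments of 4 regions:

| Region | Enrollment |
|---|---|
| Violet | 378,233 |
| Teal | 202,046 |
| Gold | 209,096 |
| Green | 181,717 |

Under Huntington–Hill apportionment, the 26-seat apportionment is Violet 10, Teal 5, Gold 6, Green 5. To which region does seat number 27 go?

Priority for the next seat is population ÷ (√(s·(s+1))).
Priorities: Violet 36063.102, Teal 36888.384, Gold 32264.213, Green 33176.833.
Highest priority: Teal.

Teal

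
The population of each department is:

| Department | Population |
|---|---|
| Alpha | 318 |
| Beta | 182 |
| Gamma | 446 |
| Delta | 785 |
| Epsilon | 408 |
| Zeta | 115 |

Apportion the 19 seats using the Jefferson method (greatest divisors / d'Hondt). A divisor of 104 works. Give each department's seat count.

Alpha 3; Beta 1; Gamma 4; Delta 7; Epsilon 3; Zeta 1

With modified divisor 104: modified quotas Alpha 3.058, Beta 1.750, Gamma 4.288, Delta 7.548, Epsilon 3.923, Zeta 1.106.
Rounding down: Alpha 3, Beta 1, Gamma 4, Delta 7, Epsilon 3, Zeta 1 (total 19).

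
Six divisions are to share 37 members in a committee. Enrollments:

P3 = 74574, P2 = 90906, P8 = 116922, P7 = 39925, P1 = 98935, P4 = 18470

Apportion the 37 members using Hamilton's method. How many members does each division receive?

P3: 6; P2: 8; P8: 10; P7: 3; P1: 8; P4: 2

Total 439732; standard divisor 439732/37 ≈ 11884.649.
Standard quotas: P3 6.2748, P2 7.6490, P8 9.8381, P7 3.3594, P1 8.3246, P4 1.5541.
Lower quotas: P3 6, P2 7, P8 9, P7 3, P1 8, P4 1 (sum 34, leaving 3 seats).
Remainders in descending order: P8 0.8381, P2 0.6490, P4 0.5541, P7 0.3594, P1 0.3246, P3 0.2748.
The surplus seats go to P8, P2, P4.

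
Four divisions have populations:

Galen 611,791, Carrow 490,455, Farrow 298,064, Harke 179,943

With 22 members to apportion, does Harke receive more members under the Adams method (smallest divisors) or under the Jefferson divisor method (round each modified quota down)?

Adams

Adams: Galen 8, Carrow 7, Farrow 4, Harke 3.
Jefferson: Galen 9, Carrow 7, Farrow 4, Harke 2.
Harke gets 3 under Adams and 2 under Jefferson.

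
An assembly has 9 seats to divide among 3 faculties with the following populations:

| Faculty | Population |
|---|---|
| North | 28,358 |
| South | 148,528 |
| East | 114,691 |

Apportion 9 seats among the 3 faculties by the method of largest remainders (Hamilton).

The standard divisor is 291577/9 ≈ 32397.444.
Standard quotas: North 0.8753, South 4.5846, East 3.5401.
Lower quotas: North 0, South 4, East 3 (sum 7, leaving 2 seats).
Remainders in descending order: North 0.8753, South 0.5846, East 0.5401.
The surplus seats go to North, South.

North=1; South=5; East=3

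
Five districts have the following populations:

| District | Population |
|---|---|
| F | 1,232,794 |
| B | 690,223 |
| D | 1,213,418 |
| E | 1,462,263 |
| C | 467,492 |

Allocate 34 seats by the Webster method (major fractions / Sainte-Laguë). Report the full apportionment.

Standard divisor 5066190/34 ≈ 149005.588; standard quotas: F 8.273, B 4.632, D 8.143, E 9.813, C 3.137.
Rounding to the nearest integer gives F 8, B 5, D 8, E 10, C 3 — total 34, matching the house size, so no adjustment is needed.

F: 8, B: 5, D: 8, E: 10, C: 3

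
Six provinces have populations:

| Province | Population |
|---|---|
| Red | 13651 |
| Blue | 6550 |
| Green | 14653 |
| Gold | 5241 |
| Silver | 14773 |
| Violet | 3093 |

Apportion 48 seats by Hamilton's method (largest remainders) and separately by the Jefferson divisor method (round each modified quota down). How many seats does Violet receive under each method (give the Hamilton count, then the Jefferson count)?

3 and 2

Hamilton: Red 11, Blue 6, Green 12, Gold 4, Silver 12, Violet 3.
Jefferson: Red 12, Blue 5, Green 12, Gold 4, Silver 13, Violet 2.
Violet gets 3 under Hamilton and 2 under Jefferson.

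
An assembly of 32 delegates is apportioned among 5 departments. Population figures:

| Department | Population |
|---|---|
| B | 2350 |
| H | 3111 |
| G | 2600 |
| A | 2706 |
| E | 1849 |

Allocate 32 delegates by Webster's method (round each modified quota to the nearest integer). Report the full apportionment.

B 6; H 8; G 6; A 7; E 5

Standard divisor 12616/32 ≈ 394.25; standard quotas: B 5.961, H 7.891, G 6.595, A 6.864, E 4.690.
Rounding to the nearest integer gives 6, 8, 7, 7, 5 = 33 seats, so the divisor must be adjusted.
With modified divisor 405: modified quotas B 5.802, H 7.681, G 6.420, A 6.681, E 4.565.
Rounding to the nearest integer: B 6, H 8, G 6, A 7, E 5 (total 32).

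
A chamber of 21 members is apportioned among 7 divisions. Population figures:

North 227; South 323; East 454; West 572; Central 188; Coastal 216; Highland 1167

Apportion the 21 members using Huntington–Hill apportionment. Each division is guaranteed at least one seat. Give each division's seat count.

With divisor 154: modified quotas North 1.474, South 2.097, East 2.948, West 3.714, Central 1.221, Coastal 1.403, Highland 7.578.
Geometric-mean thresholds: North √(1·2)=1.414, South √(2·3)=2.449, East √(2·3)=2.449, West √(3·4)=3.464, Central √(1·2)=1.414, Coastal √(1·2)=1.414, Highland √(7·8)=7.483.
Each quota rounded against its threshold gives North 2, South 2, East 3, West 4, Central 1, Coastal 1, Highland 8 (total 21).

North 2, South 2, East 3, West 4, Central 1, Coastal 1, Highland 8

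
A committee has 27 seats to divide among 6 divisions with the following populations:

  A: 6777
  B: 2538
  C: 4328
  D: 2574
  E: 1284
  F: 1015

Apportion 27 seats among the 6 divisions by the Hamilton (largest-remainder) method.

Total 18516; standard divisor 18516/27 ≈ 685.778.
Standard quotas: A 9.8822, B 3.7009, C 6.3111, D 3.7534, E 1.8723, F 1.4801.
Lower quotas: A 9, B 3, C 6, D 3, E 1, F 1 (sum 23, leaving 4 seats).
Remainders in descending order: A 0.8822, E 0.8723, D 0.7534, B 0.7009, F 0.4801, C 0.3111.
The surplus seats go to A, E, D, B.

A 10, B 4, C 6, D 4, E 2, F 1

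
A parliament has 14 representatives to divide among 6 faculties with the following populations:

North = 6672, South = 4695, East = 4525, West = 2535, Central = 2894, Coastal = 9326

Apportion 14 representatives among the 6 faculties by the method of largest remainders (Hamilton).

The standard divisor is 30647/14 ≈ 2189.071.
Standard quotas: North 3.0479, South 2.1447, East 2.0671, West 1.1580, Central 1.3220, Coastal 4.2603.
Lower quotas: North 3, South 2, East 2, West 1, Central 1, Coastal 4 (sum 13, leaving 1 seat).
Remainders in descending order: Central 0.3220, Coastal 0.2603, West 0.1580, South 0.1447, East 0.0671, North 0.0479.
The surplus seat goes to Central.

North 3, South 2, East 2, West 1, Central 2, Coastal 4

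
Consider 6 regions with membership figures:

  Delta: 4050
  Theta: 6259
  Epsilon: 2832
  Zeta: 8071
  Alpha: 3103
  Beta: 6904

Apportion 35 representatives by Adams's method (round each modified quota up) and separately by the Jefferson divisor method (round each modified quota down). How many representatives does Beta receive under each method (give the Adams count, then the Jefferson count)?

7 and 8

Adams: Delta 5, Theta 7, Epsilon 3, Zeta 9, Alpha 4, Beta 7.
Jefferson: Delta 5, Theta 7, Epsilon 3, Zeta 9, Alpha 3, Beta 8.
Beta gets 7 under Adams and 8 under Jefferson.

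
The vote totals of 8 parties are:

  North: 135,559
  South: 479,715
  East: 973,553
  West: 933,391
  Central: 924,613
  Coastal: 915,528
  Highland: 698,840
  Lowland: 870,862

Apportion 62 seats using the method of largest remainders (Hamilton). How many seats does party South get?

The standard divisor is 5932061/62 ≈ 95678.403.
Standard quotas: North 1.4168, South 5.0138, East 10.1753, West 9.7555, Central 9.6638, Coastal 9.5688, Highland 7.3041, Lowland 9.1020.
Lower quotas: North 1, South 5, East 10, West 9, Central 9, Coastal 9, Highland 7, Lowland 9 (sum 59, leaving 3 seats).
Remainders in descending order: West 0.7555, Central 0.6638, Coastal 0.5688, North 0.4168, Highland 0.3041, East 0.1753, Lowland 0.1020, South 0.0138.
Largest remainders: West, Central, Coastal receive the extra seats.
South receives 5.

5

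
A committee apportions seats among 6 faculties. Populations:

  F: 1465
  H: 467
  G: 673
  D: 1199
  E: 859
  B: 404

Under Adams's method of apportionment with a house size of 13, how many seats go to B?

1

Standard divisor 5067/13 ≈ 389.769; standard quotas: F 3.759, H 1.198, G 1.727, D 3.076, E 2.204, B 1.037.
Rounding up gives 4, 2, 2, 4, 3, 2 = 17 seats, so the divisor must be adjusted.
With modified divisor 480: modified quotas F 3.052, H 0.973, G 1.402, D 2.498, E 1.790, B 0.842.
Rounding up: F 4, H 1, G 2, D 3, E 2, B 1 (total 13).
B receives 1.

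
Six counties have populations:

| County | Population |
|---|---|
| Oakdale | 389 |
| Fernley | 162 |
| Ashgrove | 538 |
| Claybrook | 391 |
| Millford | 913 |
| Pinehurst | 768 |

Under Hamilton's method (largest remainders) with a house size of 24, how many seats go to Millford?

The standard divisor is 3161/24 ≈ 131.708.
Standard quotas: Oakdale 2.953, Fernley 1.230, Ashgrove 4.085, Claybrook 2.969, Millford 6.932, Pinehurst 5.831.
Lower quotas: Oakdale 2, Fernley 1, Ashgrove 4, Claybrook 2, Millford 6, Pinehurst 5 (sum 20, leaving 4 seats).
Remainders in descending order: Claybrook 0.969, Oakdale 0.953, Millford 0.932, Pinehurst 0.831, Fernley 0.230, Ashgrove 0.085.
Largest remainders: Claybrook, Oakdale, Millford, Pinehurst receive the extra seats.
Millford receives 7.

7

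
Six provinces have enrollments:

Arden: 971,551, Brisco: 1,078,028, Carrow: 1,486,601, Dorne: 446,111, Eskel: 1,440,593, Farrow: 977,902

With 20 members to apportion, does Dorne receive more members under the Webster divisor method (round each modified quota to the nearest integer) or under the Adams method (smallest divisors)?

Webster: Arden 3, Brisco 3, Carrow 5, Dorne 1, Eskel 5, Farrow 3.
Adams: Arden 3, Brisco 3, Carrow 5, Dorne 2, Eskel 4, Farrow 3.
Dorne gets 1 under Webster and 2 under Adams.

Adams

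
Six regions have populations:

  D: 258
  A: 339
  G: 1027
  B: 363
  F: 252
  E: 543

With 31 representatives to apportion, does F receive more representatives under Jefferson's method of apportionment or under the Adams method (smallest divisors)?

Adams

Jefferson: D 3, A 4, G 12, B 4, F 2, E 6.
Adams: D 3, A 4, G 11, B 4, F 3, E 6.
F gets 2 under Jefferson and 3 under Adams.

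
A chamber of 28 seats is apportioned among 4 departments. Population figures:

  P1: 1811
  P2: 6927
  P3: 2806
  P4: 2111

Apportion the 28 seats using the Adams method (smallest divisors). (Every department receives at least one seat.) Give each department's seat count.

Standard divisor 13655/28 ≈ 487.679; standard quotas: P1 3.714, P2 14.204, P3 5.754, P4 4.329.
Rounding up gives 4, 15, 6, 5 = 30 seats, so the divisor must be adjusted.
With modified divisor 531.32: modified quotas P1 3.408, P2 13.037, P3 5.281, P4 3.973.
Rounding up: P1 4, P2 14, P3 6, P4 4 (total 28).

P1 4; P2 14; P3 6; P4 4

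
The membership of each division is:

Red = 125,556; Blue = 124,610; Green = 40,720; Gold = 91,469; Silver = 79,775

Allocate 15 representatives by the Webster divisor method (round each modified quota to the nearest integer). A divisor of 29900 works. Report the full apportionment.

With modified divisor 29900: modified quotas Red 4.199, Blue 4.168, Green 1.362, Gold 3.059, Silver 2.668.
Rounding to the nearest integer: Red 4, Blue 4, Green 1, Gold 3, Silver 3 (total 15).

Red 4; Blue 4; Green 1; Gold 3; Silver 3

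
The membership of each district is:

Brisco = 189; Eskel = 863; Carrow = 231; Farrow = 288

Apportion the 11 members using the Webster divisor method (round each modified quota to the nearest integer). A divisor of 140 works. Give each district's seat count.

Brisco 1, Eskel 6, Carrow 2, Farrow 2

With modified divisor 140: modified quotas Brisco 1.350, Eskel 6.164, Carrow 1.650, Farrow 2.057.
Rounding to the nearest integer: Brisco 1, Eskel 6, Carrow 2, Farrow 2 (total 11).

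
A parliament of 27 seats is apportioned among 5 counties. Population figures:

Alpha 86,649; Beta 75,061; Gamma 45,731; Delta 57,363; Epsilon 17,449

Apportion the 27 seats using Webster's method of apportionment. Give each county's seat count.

Alpha 8, Beta 7, Gamma 4, Delta 6, Epsilon 2

Standard divisor 282253/27 ≈ 10453.815; standard quotas: Alpha 8.289, Beta 7.180, Gamma 4.375, Delta 5.487, Epsilon 1.669.
Rounding to the nearest integer gives 8, 7, 4, 5, 2 = 26 seats, so the divisor must be adjusted.
With modified divisor 10300: modified quotas Alpha 8.413, Beta 7.287, Gamma 4.440, Delta 5.569, Epsilon 1.694.
Rounding to the nearest integer: Alpha 8, Beta 7, Gamma 4, Delta 6, Epsilon 2 (total 27).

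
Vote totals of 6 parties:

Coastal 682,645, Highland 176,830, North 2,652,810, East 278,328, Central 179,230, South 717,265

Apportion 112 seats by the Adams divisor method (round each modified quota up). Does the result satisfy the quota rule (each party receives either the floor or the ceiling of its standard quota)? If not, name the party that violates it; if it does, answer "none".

North

Standard quotas: Coastal 16.312, Highland 4.225, North 63.390, East 6.651, Central 4.283, South 17.139.
Adams allocation: Coastal 16, Highland 5, North 62, East 7, Central 5, South 17.
North has quota 63.390 (lower 63, upper 64) but receives 62 — outside the quota interval.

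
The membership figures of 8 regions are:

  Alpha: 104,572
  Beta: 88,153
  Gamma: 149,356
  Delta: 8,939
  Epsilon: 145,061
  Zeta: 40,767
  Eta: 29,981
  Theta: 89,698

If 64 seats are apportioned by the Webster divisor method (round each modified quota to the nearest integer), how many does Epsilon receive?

14

Standard divisor 656527/64 ≈ 10258.234; standard quotas: Alpha 10.194, Beta 8.593, Gamma 14.560, Delta 0.871, Epsilon 14.141, Zeta 3.974, Eta 2.923, Theta 8.744.
Rounding to the nearest integer gives 10, 9, 15, 1, 14, 4, 3, 9 = 65 seats, so the divisor must be adjusted.
With modified divisor 10340: modified quotas Alpha 10.113, Beta 8.525, Gamma 14.444, Delta 0.865, Epsilon 14.029, Zeta 3.943, Eta 2.900, Theta 8.675.
Rounding to the nearest integer: Alpha 10, Beta 9, Gamma 14, Delta 1, Epsilon 14, Zeta 4, Eta 3, Theta 9 (total 64).
Epsilon receives 14.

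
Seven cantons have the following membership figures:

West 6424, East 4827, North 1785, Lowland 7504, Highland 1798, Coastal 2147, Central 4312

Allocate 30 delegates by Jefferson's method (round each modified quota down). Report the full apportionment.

West 7, East 5, North 2, Lowland 8, Highland 2, Coastal 2, Central 4

Standard divisor 28797/30 ≈ 959.9; standard quotas: West 6.692, East 5.029, North 1.860, Lowland 7.817, Highland 1.873, Coastal 2.237, Central 4.492.
Rounding down gives 6, 5, 1, 7, 1, 2, 4 = 26 seats, so the divisor must be adjusted.
With modified divisor 880: modified quotas West 7.300, East 5.485, North 2.028, Lowland 8.527, Highland 2.043, Coastal 2.440, Central 4.900.
Rounding down: West 7, East 5, North 2, Lowland 8, Highland 2, Coastal 2, Central 4 (total 30).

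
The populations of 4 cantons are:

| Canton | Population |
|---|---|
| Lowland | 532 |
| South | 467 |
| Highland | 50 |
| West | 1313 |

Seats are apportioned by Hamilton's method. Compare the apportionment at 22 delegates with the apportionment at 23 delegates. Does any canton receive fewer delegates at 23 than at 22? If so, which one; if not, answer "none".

Highland

At 22 seats: Lowland 5, South 4, Highland 1, West 12.
At 23 seats: Lowland 5, South 5, Highland 0, West 13.
Highland drops from 1 to 0.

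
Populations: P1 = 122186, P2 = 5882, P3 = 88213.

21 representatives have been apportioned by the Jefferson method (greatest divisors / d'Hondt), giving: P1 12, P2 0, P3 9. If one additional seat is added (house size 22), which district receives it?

P1

Priority for the next seat is population ÷ (current seats + 1).
Priorities: P1 9398.923, P2 5882.000, P3 8821.300.
Highest priority: P1.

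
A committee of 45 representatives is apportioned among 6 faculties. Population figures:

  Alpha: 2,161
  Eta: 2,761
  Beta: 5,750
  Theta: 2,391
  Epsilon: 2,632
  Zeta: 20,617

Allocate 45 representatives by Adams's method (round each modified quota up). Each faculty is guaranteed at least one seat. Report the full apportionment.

Alpha: 3; Eta: 4; Beta: 7; Theta: 3; Epsilon: 4; Zeta: 24

Standard divisor 36312/45 ≈ 806.933; standard quotas: Alpha 2.678, Eta 3.422, Beta 7.126, Theta 2.963, Epsilon 3.262, Zeta 25.550.
Rounding up gives 3, 4, 8, 3, 4, 26 = 48 seats, so the divisor must be adjusted.
With modified divisor 870: modified quotas Alpha 2.484, Eta 3.174, Beta 6.609, Theta 2.748, Epsilon 3.025, Zeta 23.698.
Rounding up: Alpha 3, Eta 4, Beta 7, Theta 3, Epsilon 4, Zeta 24 (total 45).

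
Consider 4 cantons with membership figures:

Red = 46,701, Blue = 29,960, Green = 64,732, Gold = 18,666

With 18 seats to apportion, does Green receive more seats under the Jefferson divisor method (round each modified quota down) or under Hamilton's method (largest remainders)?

Jefferson

Jefferson: Red 5, Blue 3, Green 8, Gold 2.
Hamilton: Red 5, Blue 4, Green 7, Gold 2.
Green gets 8 under Jefferson and 7 under Hamilton.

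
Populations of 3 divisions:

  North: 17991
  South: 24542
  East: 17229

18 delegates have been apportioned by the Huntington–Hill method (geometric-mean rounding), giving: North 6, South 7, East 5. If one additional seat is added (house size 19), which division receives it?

South

Priority for the next seat is population ÷ (√(s·(s+1))).
Priorities: North 2776.072, South 3279.563, East 3145.571.
Highest priority: South.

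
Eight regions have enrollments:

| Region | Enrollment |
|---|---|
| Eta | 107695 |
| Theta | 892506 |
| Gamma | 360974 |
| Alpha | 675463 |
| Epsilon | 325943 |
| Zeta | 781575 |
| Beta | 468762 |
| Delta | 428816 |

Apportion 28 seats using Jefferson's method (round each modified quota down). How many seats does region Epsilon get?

Standard divisor 4041734/28 ≈ 144347.643; standard quotas: Eta 0.746, Theta 6.183, Gamma 2.501, Alpha 4.679, Epsilon 2.258, Zeta 5.415, Beta 3.247, Delta 2.971.
Rounding down gives 0, 6, 2, 4, 2, 5, 3, 2 = 24 seats, so the divisor must be adjusted.
With modified divisor 123900: modified quotas Eta 0.869, Theta 7.203, Gamma 2.913, Alpha 5.452, Epsilon 2.631, Zeta 6.308, Beta 3.783, Delta 3.461.
Rounding down: Eta 0, Theta 7, Gamma 2, Alpha 5, Epsilon 2, Zeta 6, Beta 3, Delta 3 (total 28).
Epsilon receives 2.

2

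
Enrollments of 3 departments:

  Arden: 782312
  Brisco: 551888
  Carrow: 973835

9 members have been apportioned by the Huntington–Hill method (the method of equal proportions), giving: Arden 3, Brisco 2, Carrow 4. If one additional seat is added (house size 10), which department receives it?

Priority for the next seat is population ÷ (√(s·(s+1))).
Priorities: Arden 225834.022, Brisco 225307.333, Carrow 217756.126.
Highest priority: Arden.

Arden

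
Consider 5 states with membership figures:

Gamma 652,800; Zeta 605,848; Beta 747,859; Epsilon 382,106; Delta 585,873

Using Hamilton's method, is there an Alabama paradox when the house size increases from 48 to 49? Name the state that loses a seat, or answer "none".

At 48 seats: Gamma 11, Zeta 10, Beta 12, Epsilon 6, Delta 9.
At 49 seats: Gamma 11, Zeta 10, Beta 12, Epsilon 6, Delta 10.
No state's allocation decreased.

none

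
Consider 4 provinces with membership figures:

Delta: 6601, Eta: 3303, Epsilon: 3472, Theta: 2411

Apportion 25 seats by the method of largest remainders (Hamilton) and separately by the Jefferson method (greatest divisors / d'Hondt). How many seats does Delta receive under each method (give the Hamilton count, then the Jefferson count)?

Hamilton: Delta 10, Eta 5, Epsilon 6, Theta 4.
Jefferson: Delta 11, Eta 5, Epsilon 5, Theta 4.
Delta gets 10 under Hamilton and 11 under Jefferson.

10 and 11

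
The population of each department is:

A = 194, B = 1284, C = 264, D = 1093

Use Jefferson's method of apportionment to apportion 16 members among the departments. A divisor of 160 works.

A 1, B 8, C 1, D 6

With modified divisor 160: modified quotas A 1.212, B 8.025, C 1.650, D 6.831.
Rounding down: A 1, B 8, C 1, D 6 (total 16).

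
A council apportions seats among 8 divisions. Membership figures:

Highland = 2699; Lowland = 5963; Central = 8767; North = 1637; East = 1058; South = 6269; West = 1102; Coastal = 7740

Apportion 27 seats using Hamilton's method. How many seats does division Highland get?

2

Standard divisor: 35235 ÷ 27 = 1305.
Standard quotas: Highland 2.0682, Lowland 4.5693, Central 6.7180, North 1.2544, East 0.8107, South 4.8038, West 0.8444, Coastal 5.9310.
Lower quotas: Highland 2, Lowland 4, Central 6, North 1, East 0, South 4, West 0, Coastal 5 (sum 22, leaving 5 seats).
Remainders in descending order: Coastal 0.9310, West 0.8444, East 0.8107, South 0.8038, Central 0.7180, Lowland 0.5693, North 0.2544, Highland 0.0682.
Largest remainders: Coastal, West, East, South, Central receive the extra seats.
Highland receives 2.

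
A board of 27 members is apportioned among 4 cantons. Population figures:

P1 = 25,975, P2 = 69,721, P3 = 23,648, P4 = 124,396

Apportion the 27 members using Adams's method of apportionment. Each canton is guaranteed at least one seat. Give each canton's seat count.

P1 3, P2 8, P3 3, P4 13

Standard divisor 243740/27 ≈ 9027.407; standard quotas: P1 2.877, P2 7.723, P3 2.620, P4 13.780.
Rounding up gives 3, 8, 3, 14 = 28 seats, so the divisor must be adjusted.
With modified divisor 9800: modified quotas P1 2.651, P2 7.114, P3 2.413, P4 12.693.
Rounding up: P1 3, P2 8, P3 3, P4 13 (total 27).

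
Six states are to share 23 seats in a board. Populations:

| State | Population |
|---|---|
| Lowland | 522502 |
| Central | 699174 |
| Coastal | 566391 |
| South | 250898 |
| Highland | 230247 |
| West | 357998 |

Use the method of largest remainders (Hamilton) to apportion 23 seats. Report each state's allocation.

Lowland: 5, Central: 6, Coastal: 5, South: 2, Highland: 2, West: 3

Standard divisor: 2627210 ÷ 23 ≈ 114226.522.
Standard quotas: Lowland 4.5743, Central 6.1209, Coastal 4.9585, South 2.1965, Highland 2.0157, West 3.1341.
Lower quotas: Lowland 4, Central 6, Coastal 4, South 2, Highland 2, West 3 (sum 21, leaving 2 seats).
Remainders in descending order: Coastal 0.9585, Lowland 0.5743, South 0.1965, West 0.1341, Central 0.1209, Highland 0.0157.
Largest remainders: Coastal, Lowland receive the extra seats.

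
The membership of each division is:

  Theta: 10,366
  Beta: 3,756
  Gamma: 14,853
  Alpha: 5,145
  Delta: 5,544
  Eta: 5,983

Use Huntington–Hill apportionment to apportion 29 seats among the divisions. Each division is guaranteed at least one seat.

Theta: 7, Beta: 2, Gamma: 9, Alpha: 3, Delta: 4, Eta: 4

With divisor 1583: modified quotas Theta 6.548, Beta 2.373, Gamma 9.383, Alpha 3.250, Delta 3.502, Eta 3.780.
Geometric-mean thresholds: Theta √(6·7)=6.481, Beta √(2·3)=2.449, Gamma √(9·10)=9.487, Alpha √(3·4)=3.464, Delta √(3·4)=3.464, Eta √(3·4)=3.464.
Each quota rounded against its threshold gives Theta 7, Beta 2, Gamma 9, Alpha 3, Delta 4, Eta 4 (total 29).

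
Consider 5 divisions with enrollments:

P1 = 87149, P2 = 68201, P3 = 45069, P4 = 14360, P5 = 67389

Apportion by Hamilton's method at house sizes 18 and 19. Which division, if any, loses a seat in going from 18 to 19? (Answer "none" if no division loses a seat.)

none

At 18 seats: P1 6, P2 4, P3 3, P4 1, P5 4.
At 19 seats: P1 6, P2 5, P3 3, P4 1, P5 4.
No division's allocation decreased.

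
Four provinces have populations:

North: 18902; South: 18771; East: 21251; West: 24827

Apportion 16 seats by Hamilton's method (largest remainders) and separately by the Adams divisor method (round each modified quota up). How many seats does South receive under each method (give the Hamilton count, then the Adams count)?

3 and 4

Hamilton: North 4, South 3, East 4, West 5.
Adams: North 4, South 4, East 4, West 4.
South gets 3 under Hamilton and 4 under Adams.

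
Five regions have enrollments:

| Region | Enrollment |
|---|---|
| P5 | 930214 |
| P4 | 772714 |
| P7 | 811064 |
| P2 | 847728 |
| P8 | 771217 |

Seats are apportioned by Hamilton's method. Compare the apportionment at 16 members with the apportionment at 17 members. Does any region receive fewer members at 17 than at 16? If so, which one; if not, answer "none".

At 16 seats: P5 4, P4 3, P7 3, P2 3, P8 3.
At 17 seats: P5 4, P4 3, P7 3, P2 4, P8 3.
No region's allocation decreased.

none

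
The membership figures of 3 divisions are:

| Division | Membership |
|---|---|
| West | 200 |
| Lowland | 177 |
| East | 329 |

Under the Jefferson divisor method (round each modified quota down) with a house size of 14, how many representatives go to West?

4

Standard divisor 706/14 ≈ 50.429; standard quotas: West 3.966, Lowland 3.510, East 6.524.
Rounding down gives 3, 3, 6 = 12 seats, so the divisor must be adjusted.
With modified divisor 46: modified quotas West 4.348, Lowland 3.848, East 7.152.
Rounding down: West 4, Lowland 3, East 7 (total 14).
West receives 4.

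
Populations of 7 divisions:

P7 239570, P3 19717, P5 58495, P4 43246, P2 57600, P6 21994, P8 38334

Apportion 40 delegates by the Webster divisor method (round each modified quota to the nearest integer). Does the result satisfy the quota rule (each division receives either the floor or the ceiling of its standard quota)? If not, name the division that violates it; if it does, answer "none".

Standard quotas: P7 20.008, P3 1.647, P5 4.885, P4 3.612, P2 4.810, P6 1.837, P8 3.201.
Webster allocation: P7 19, P3 2, P5 5, P4 4, P2 5, P6 2, P8 3.
P7 has quota 20.008 (lower 20, upper 21) but receives 19 — outside the quota interval.

P7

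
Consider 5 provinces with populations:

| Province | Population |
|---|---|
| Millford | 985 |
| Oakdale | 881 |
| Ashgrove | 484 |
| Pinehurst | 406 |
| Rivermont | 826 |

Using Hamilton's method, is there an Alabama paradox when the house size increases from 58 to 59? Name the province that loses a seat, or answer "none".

none

At 58 seats: Millford 16, Oakdale 14, Ashgrove 8, Pinehurst 7, Rivermont 13.
At 59 seats: Millford 16, Oakdale 14, Ashgrove 8, Pinehurst 7, Rivermont 14.
No province's allocation decreased.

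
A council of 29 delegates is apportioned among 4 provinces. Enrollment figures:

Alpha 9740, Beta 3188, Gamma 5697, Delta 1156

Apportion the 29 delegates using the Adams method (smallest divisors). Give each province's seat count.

Alpha: 14, Beta: 5, Gamma: 8, Delta: 2

Standard divisor 19781/29 ≈ 682.103; standard quotas: Alpha 14.279, Beta 4.674, Gamma 8.352, Delta 1.695.
Rounding up gives 15, 5, 9, 2 = 31 seats, so the divisor must be adjusted.
With modified divisor 730: modified quotas Alpha 13.342, Beta 4.367, Gamma 7.804, Delta 1.584.
Rounding up: Alpha 14, Beta 5, Gamma 8, Delta 2 (total 29).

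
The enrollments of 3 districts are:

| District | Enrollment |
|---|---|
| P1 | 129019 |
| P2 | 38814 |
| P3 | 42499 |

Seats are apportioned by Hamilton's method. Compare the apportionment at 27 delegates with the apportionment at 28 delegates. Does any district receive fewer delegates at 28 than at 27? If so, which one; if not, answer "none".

At 27 seats: P1 17, P2 5, P3 5.
At 28 seats: P1 17, P2 5, P3 6.
No district's allocation decreased.

none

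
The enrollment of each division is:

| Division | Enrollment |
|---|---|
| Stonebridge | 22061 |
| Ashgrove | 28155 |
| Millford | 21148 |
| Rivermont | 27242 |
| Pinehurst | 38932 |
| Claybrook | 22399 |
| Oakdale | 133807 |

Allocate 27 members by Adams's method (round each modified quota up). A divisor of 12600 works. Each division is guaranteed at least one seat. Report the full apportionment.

With modified divisor 12600: modified quotas Stonebridge 1.751, Ashgrove 2.235, Millford 1.678, Rivermont 2.162, Pinehurst 3.090, Claybrook 1.778, Oakdale 10.620.
Rounding up: Stonebridge 2, Ashgrove 3, Millford 2, Rivermont 3, Pinehurst 4, Claybrook 2, Oakdale 11 (total 27).

Stonebridge 2; Ashgrove 3; Millford 2; Rivermont 3; Pinehurst 4; Claybrook 2; Oakdale 11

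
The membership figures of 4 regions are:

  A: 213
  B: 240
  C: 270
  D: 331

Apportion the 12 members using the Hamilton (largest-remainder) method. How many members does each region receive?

A 2; B 3; C 3; D 4

The standard divisor is 1054/12 ≈ 87.833.
Standard quotas: A 2.425, B 2.732, C 3.074, D 3.769.
Lower quotas: A 2, B 2, C 3, D 3 (sum 10, leaving 2 seats).
Remainders in descending order: D 0.769, B 0.732, A 0.425, C 0.074.
Largest remainders: D, B receive the extra seats.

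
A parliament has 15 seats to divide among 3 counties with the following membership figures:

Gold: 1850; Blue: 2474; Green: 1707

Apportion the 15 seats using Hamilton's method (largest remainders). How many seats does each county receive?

Standard divisor: 6031 ÷ 15 ≈ 402.067.
Standard quotas: Gold 4.601, Blue 6.153, Green 4.246.
Lower quotas: Gold 4, Blue 6, Green 4 (sum 14, leaving 1 seat).
Remainders in descending order: Gold 0.601, Green 0.246, Blue 0.153.
Largest remainder: Gold receives the extra seat.

Gold 5, Blue 6, Green 4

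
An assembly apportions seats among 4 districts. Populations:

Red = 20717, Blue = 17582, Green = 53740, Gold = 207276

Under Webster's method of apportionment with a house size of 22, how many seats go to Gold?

15

Standard divisor 299315/22 ≈ 13605.227; standard quotas: Red 1.523, Blue 1.292, Green 3.950, Gold 15.235.
Rounding to the nearest integer gives Red 2, Blue 1, Green 4, Gold 15 — total 22, matching the house size, so no adjustment is needed.
Gold receives 15.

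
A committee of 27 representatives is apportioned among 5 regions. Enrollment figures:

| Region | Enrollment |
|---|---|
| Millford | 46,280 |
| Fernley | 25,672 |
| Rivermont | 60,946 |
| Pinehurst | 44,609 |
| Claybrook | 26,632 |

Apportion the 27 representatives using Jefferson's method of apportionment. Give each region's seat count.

Standard divisor 204139/27 ≈ 7560.704; standard quotas: Millford 6.121, Fernley 3.395, Rivermont 8.061, Pinehurst 5.900, Claybrook 3.522.
Rounding down gives 6, 3, 8, 5, 3 = 25 seats, so the divisor must be adjusted.
With modified divisor 6700: modified quotas Millford 6.907, Fernley 3.832, Rivermont 9.096, Pinehurst 6.658, Claybrook 3.975.
Rounding down: Millford 6, Fernley 3, Rivermont 9, Pinehurst 6, Claybrook 3 (total 27).

Millford: 6; Fernley: 3; Rivermont: 9; Pinehurst: 6; Claybrook: 3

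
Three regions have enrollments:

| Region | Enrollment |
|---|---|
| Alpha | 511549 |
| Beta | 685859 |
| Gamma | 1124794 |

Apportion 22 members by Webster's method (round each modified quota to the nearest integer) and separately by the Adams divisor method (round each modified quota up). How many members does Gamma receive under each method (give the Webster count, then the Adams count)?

11 and 10

Webster: Alpha 5, Beta 6, Gamma 11.
Adams: Alpha 5, Beta 7, Gamma 10.
Gamma gets 11 under Webster and 10 under Adams.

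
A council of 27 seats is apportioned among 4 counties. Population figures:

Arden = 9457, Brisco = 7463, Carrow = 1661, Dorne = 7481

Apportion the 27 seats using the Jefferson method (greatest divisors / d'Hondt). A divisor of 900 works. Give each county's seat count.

Arden: 10; Brisco: 8; Carrow: 1; Dorne: 8

With modified divisor 900: modified quotas Arden 10.508, Brisco 8.292, Carrow 1.846, Dorne 8.312.
Rounding down: Arden 10, Brisco 8, Carrow 1, Dorne 8 (total 27).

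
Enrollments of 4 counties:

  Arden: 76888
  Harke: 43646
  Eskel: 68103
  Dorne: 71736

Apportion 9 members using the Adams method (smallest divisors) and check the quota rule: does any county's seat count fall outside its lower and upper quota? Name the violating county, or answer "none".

Standard quotas: Arden 2.658, Harke 1.509, Eskel 2.354, Dorne 2.480.
Adams allocation: Arden 3, Harke 2, Eskel 2, Dorne 2.
Every allocation lies between the lower and upper quota.

none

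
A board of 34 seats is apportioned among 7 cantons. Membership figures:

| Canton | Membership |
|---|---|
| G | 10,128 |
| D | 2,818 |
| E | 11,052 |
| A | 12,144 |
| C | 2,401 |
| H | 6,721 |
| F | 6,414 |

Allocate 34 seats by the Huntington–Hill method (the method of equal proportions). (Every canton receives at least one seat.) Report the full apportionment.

G: 7, D: 2, E: 7, A: 8, C: 2, H: 4, F: 4

With divisor 1533: modified quotas G 6.607, D 1.838, E 7.209, A 7.922, C 1.566, H 4.384, F 4.184.
Geometric-mean thresholds: G √(6·7)=6.481, D √(1·2)=1.414, E √(7·8)=7.483, A √(7·8)=7.483, C √(1·2)=1.414, H √(4·5)=4.472, F √(4·5)=4.472.
Each quota rounded against its threshold gives G 7, D 2, E 7, A 8, C 2, H 4, F 4 (total 34).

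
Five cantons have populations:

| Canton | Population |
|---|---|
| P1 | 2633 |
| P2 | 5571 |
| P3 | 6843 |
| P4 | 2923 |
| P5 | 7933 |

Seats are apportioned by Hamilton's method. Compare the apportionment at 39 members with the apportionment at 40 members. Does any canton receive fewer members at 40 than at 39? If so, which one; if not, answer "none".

At 39 seats: P1 4, P2 8, P3 10, P4 5, P5 12.
At 40 seats: P1 4, P2 9, P3 11, P4 4, P5 12.
P4 drops from 5 to 4.

P4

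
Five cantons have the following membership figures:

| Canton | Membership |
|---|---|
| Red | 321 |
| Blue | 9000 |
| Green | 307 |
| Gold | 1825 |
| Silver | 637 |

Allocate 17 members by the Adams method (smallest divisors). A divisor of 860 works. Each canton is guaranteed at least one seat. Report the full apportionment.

With modified divisor 860: modified quotas Red 0.373, Blue 10.465, Green 0.357, Gold 2.122, Silver 0.741.
Rounding up: Red 1, Blue 11, Green 1, Gold 3, Silver 1 (total 17).

Red 1; Blue 11; Green 1; Gold 3; Silver 1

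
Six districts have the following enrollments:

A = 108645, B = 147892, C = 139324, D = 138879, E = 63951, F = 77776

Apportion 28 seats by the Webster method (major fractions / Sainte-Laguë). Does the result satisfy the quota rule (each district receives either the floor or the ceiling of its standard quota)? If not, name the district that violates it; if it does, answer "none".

none

Standard quotas: A 4.497, B 6.121, C 5.767, D 5.748, E 2.647, F 3.219.
Webster allocation: A 4, B 6, C 6, D 6, E 3, F 3.
Every allocation lies between the lower and upper quota.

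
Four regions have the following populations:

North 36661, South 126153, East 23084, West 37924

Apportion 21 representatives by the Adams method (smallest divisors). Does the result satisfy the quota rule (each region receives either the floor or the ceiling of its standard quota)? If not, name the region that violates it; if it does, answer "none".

none

Standard quotas: North 3.440, South 11.836, East 2.166, West 3.558.
Adams allocation: North 4, South 11, East 2, West 4.
Every allocation lies between the lower and upper quota.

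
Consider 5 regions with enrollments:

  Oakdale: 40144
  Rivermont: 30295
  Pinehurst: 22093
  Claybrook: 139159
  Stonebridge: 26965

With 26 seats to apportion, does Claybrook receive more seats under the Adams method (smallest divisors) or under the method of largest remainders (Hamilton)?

Hamilton

Adams: Oakdale 4, Rivermont 3, Pinehurst 3, Claybrook 13, Stonebridge 3.
Hamilton: Oakdale 4, Rivermont 3, Pinehurst 2, Claybrook 14, Stonebridge 3.
Claybrook gets 13 under Adams and 14 under Hamilton.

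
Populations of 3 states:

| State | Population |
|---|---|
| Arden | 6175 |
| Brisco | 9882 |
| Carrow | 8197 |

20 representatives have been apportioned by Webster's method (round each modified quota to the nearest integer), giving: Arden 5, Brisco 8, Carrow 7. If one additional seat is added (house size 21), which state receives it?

Brisco

Priority for the next seat is population ÷ (current seats + 0.5).
Priorities: Arden 1122.727, Brisco 1162.588, Carrow 1092.933.
Highest priority: Brisco.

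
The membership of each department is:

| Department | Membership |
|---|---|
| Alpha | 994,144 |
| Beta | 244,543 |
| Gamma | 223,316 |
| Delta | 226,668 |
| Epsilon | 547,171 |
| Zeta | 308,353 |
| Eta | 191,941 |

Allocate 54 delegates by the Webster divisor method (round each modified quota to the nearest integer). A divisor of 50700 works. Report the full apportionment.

With modified divisor 50700: modified quotas Alpha 19.608, Beta 4.823, Gamma 4.405, Delta 4.471, Epsilon 10.792, Zeta 6.082, Eta 3.786.
Rounding to the nearest integer: Alpha 20, Beta 5, Gamma 4, Delta 4, Epsilon 11, Zeta 6, Eta 4 (total 54).

Alpha=20, Beta=5, Gamma=4, Delta=4, Epsilon=11, Zeta=6, Eta=4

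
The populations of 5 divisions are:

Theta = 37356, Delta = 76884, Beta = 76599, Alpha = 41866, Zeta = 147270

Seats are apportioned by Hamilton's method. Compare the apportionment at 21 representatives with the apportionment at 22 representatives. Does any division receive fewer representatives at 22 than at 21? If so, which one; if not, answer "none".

Alpha

At 21 seats: Theta 2, Delta 4, Beta 4, Alpha 3, Zeta 8.
At 22 seats: Theta 2, Delta 5, Beta 4, Alpha 2, Zeta 9.
Alpha drops from 3 to 2.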